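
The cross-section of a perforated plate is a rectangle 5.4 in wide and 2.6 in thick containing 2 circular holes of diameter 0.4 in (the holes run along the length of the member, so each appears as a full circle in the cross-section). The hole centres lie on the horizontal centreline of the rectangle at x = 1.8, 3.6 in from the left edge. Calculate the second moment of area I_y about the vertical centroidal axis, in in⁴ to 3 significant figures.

Break the section into simple shapes (no overlaps), measuring from the bottom-left corner of the bounding box.
Plate: 5.4 × 2.6, A = 14.04 in², x = 2.7 in, Ī = 34.117 in⁴.
Hole 1 (subtracted): ⌀0.4, A = 0.12566 in², x = 1.8 in, Ī = 0.0012566 in⁴.
Hole 2 (subtracted): ⌀0.4, A = 0.12566 in², x = 3.6 in, Ī = 0.0012566 in⁴.
By symmetry the centroid is at mid-width, x̄ = 2.7 in.
Transfer each piece to the vertical centroidal axis using Ī + A·d² with d = x − 2.7:
  plate: d = 0 in → contributes +34.117 in⁴
  hole 1: d = -0.9 in → contributes −0.10304 in⁴
  hole 2: d = 0.9 in → contributes −0.10304 in⁴
Total I = 33.911 in⁴.

I_y ≈ 33.9 in⁴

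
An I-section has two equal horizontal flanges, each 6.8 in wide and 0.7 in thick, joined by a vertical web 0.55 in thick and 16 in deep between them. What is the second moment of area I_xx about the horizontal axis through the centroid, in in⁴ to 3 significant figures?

Split into non-overlapping primitives; take the origin at the lower-left of the bounding box.
Bottom flange: 6.8 × 0.7, A = 4.76 in², y = 0.35 in, Ī = 0.19437 in⁴.
Web: 0.55 × 16, A = 8.8 in², y = 8.7 in, Ī = 187.73 in⁴.
Top flange: 6.8 × 0.7, A = 4.76 in², y = 17.05 in, Ī = 0.19437 in⁴.
By symmetry the centroid is at mid-height, ȳ = 8.7 in.
Transfer each piece to the horizontal axis through the centroid using Ī + A·d² with d = y − 8.7:
  bottom flange: d = -8.35 in → contributes +332.07 in⁴
  web: d = 0 in → contributes +187.73 in⁴
  top flange: d = 8.35 in → contributes +332.07 in⁴
Total I = 851.88 in⁴.

I_xx ≈ 852 in⁴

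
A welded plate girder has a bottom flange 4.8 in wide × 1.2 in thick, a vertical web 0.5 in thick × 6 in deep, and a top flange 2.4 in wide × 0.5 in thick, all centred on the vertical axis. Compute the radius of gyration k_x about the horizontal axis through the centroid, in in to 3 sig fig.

Decompose the section into non-overlapping parts with the origin at the bottom-left of its bounding rectangle.
Bottom plate: 4.8 × 1.2, A = 5.76 in², y = 0.6 in, Ī = 0.6912 in⁴.
Web plate: 0.5 × 6, A = 3 in², y = 4.2 in, Ī = 9 in⁴.
Top plate: 2.4 × 0.5, A = 1.2 in², y = 7.45 in, Ī = 0.025 in⁴.
Centroid: ȳ = ΣA·y / ΣA = 2.5096 in.
Transfer each piece to the horizontal axis through the centroid using Ī + A·d² with d = y − 2.5096:
  bottom plate: d = -1.9096 in → contributes +21.696 in⁴
  web plate: d = 1.6904 in → contributes +17.572 in⁴
  top plate: d = 4.9404 in → contributes +29.314 in⁴
Total I = 68.582 in⁴.
Radius of gyration: k = √(I/A) = √(68.582 / 9.96) = 2.6241 in.

k_x ≈ 2.62 in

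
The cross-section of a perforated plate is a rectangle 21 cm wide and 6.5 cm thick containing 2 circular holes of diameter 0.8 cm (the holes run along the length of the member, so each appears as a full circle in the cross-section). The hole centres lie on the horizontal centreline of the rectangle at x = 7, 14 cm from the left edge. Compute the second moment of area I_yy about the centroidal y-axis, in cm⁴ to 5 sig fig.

I_yy ≈ 5004.0 cm⁴

Split into non-overlapping primitives; take the origin at the lower-left of the bounding box.
Plate: 21 × 6.5, A = 136.5 cm², x = 10.5 cm, Ī = 5016.375 cm⁴.
Hole 1 (subtracted): ⌀0.8, A = 0.5026548 cm², x = 7 cm, Ī = 0.02010619 cm⁴.
Hole 2 (subtracted): ⌀0.8, A = 0.5026548 cm², x = 14 cm, Ī = 0.02010619 cm⁴.
By symmetry the centroid is at mid-width, x̄ = 10.5 cm.
Transfer each piece to the centroidal y-axis using Ī + A·d² with d = x − 10.5:
  plate: d = 0 cm → contributes +5016.375 cm⁴
  hole 1: d = -3.5 cm → contributes −6.177628 cm⁴
  hole 2: d = 3.5 cm → contributes −6.177628 cm⁴
Total I = 5004.02 cm⁴.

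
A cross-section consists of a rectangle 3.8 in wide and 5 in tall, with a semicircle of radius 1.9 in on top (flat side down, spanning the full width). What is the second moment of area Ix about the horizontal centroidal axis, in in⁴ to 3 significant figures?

Treat the section as a set of non-overlapping primitives; coordinates are from the bounding-box lower-left.
Rectangular body: 3.8 × 5, A = 19 in², y = 2.5 in, Ī = 39.583 in⁴.
Semicircular cap: semicircle r = 1.9, A = 5.6706 in², y = 5.8064 in, Ī = 1.4304 in⁴.
Centroid: ȳ = ΣA·y / ΣA = 3.26 in.
Transfer each piece to the horizontal centroidal axis using Ī + A·d² with d = y − 3.26:
  rectangular body: d = -0.75998 in → contributes +50.557 in⁴
  semicircular cap: d = 2.5464 in → contributes +38.199 in⁴
Total I = 88.757 in⁴.

Ix ≈ 88.8 in⁴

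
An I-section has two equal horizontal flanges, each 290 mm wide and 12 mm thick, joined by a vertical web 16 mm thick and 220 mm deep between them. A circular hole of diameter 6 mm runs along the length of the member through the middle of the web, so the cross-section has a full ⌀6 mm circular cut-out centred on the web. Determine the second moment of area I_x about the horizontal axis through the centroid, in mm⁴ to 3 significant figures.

I_x ≈ 1.08 × 10⁸ mm⁴

Treat the section as a set of non-overlapping primitives; coordinates are from the bounding-box lower-left.
Bottom flange: 290 × 12, A = 3 480 mm², y = 6 mm, Ī = 41 760 mm⁴.
Web: 16 × 220, A = 3 520 mm², y = 122 mm, Ī = 14 197 333 mm⁴.
Top flange: 290 × 12, A = 3 480 mm², y = 238 mm, Ī = 41 760 mm⁴.
Hole (subtracted): ⌀6, A = 28.274 mm², y = 122 mm, Ī = 63.617 mm⁴.
By symmetry the centroid is at mid-height, ȳ = 122 mm.
Transfer each piece to the horizontal axis through the centroid using Ī + A·d² with d = y − 122:
  bottom flange: d = -116 mm → contributes +46 868 640 mm⁴
  web: d = 0 mm → contributes +14 197 333 mm⁴
  top flange: d = 116 mm → contributes +46 868 640 mm⁴
  hole: d = 0 mm → contributes −63.617 mm⁴
Total I = 107 934 550 mm⁴.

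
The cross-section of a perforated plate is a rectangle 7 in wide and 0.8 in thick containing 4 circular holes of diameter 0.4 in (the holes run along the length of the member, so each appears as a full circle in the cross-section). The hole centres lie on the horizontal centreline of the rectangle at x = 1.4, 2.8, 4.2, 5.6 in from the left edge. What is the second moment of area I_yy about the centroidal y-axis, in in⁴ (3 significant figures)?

I_yy ≈ 21.6 in⁴

Split into non-overlapping primitives; take the origin at the lower-left of the bounding box.
Plate: 7 × 0.8, A = 5.6 in², x = 3.5 in, Ī = 22.867 in⁴.
Hole 1 (subtracted): ⌀0.4, A = 0.12566 in², x = 1.4 in, Ī = 0.0012566 in⁴.
Hole 2 (subtracted): ⌀0.4, A = 0.12566 in², x = 2.8 in, Ī = 0.0012566 in⁴.
Hole 3 (subtracted): ⌀0.4, A = 0.12566 in², x = 4.2 in, Ī = 0.0012566 in⁴.
Hole 4 (subtracted): ⌀0.4, A = 0.12566 in², x = 5.6 in, Ī = 0.0012566 in⁴.
By symmetry the centroid is at mid-width, x̄ = 3.5 in.
Transfer each piece to the centroidal y-axis using Ī + A·d² with d = x − 3.5:
  plate: d = 0 in → contributes +22.867 in⁴
  hole 1: d = -2.1 in → contributes −0.55543 in⁴
  hole 2: d = -0.7 in → contributes −0.062832 in⁴
  hole 3: d = 0.7 in → contributes −0.062832 in⁴
  hole 4: d = 2.1 in → contributes −0.55543 in⁴
Total I = 21.63 in⁴.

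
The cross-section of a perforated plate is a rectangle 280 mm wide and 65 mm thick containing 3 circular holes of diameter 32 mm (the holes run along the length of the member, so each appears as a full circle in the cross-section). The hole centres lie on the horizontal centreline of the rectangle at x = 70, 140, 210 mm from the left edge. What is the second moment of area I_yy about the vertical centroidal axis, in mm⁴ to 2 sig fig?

I_yy ≈ 1.1 × 10⁸ mm⁴

Decompose the section into non-overlapping parts with the origin at the bottom-left of its bounding rectangle.
Plate: 280 × 65, A = 18 200 mm², x = 140 mm, Ī = 118 906 667 mm⁴.
Hole 1 (subtracted): ⌀32, A = 804.2 mm², x = 70 mm, Ī = 51 472 mm⁴.
Hole 2 (subtracted): ⌀32, A = 804.2 mm², x = 140 mm, Ī = 51 472 mm⁴.
Hole 3 (subtracted): ⌀32, A = 804.2 mm², x = 210 mm, Ī = 51 472 mm⁴.
By symmetry the centroid is at mid-width, x̄ = 140 mm.
Transfer each piece to the vertical centroidal axis using Ī + A·d² with d = x − 140:
  plate: d = 0 mm → contributes +118 906 667 mm⁴
  hole 1: d = -70 mm → contributes −3 992 286 mm⁴
  hole 2: d = 0 mm → contributes −51 472 mm⁴
  hole 3: d = 70 mm → contributes −3 992 286 mm⁴
Total I = 110 870 623 mm⁴.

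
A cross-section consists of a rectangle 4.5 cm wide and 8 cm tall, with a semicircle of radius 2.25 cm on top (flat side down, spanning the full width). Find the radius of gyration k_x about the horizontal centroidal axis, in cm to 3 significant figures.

Decompose the section into non-overlapping parts with the origin at the bottom-left of its bounding rectangle.
Rectangular body: 4.5 × 8, A = 36 cm², y = 4 cm, Ī = 192 cm⁴.
Semicircular cap: semicircle r = 2.25, A = 7.9522 cm², y = 8.9549 cm, Ī = 2.813 cm⁴.
Centroid: ȳ = ΣA·y / ΣA = 4.8965 cm.
Transfer each piece to the horizontal centroidal axis using Ī + A·d² with d = y − 4.8965:
  rectangular body: d = -0.89648 cm → contributes +220.93 cm⁴
  semicircular cap: d = 4.0584 cm → contributes +133.79 cm⁴
Total I = 354.73 cm⁴.
Radius of gyration: k = √(I/A) = √(354.73 / 43.952) = 2.8409 cm.

k_x ≈ 2.84 cm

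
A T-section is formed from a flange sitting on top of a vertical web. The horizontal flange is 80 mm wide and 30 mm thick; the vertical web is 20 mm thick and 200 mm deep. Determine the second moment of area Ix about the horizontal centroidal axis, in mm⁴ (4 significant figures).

Decompose the section into non-overlapping parts with the origin at the bottom-left of its bounding rectangle.
Flange: 80 × 30, A = 2 400 mm², y = 215 mm, Ī = 180 000 mm⁴.
Web: 20 × 200, A = 4 000 mm², y = 100 mm, Ī = 13 333 333 mm⁴.
Centroid: ȳ = ΣA·y / ΣA = 143.125 mm.
Transfer each piece to the horizontal centroidal axis using Ī + A·d² with d = y − 143.125:
  flange: d = 71.875 mm → contributes +12 578 438 mm⁴
  web: d = -43.125 mm → contributes +20 772 396 mm⁴
Total I = 33 350 833 mm⁴.

Ix ≈ 3.335 × 10⁷ mm⁴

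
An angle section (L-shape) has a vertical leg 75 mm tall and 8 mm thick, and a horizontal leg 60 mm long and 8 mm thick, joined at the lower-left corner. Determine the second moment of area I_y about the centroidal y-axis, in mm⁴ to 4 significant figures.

Split into non-overlapping primitives; take the origin at the lower-left of the bounding box.
Vertical leg: 8 × 75, A = 600 mm², x = 4 mm, Ī = 3 200 mm⁴.
Horizontal leg (remainder): 52 × 8, A = 416 mm², x = 34 mm, Ī = 93738.7 mm⁴.
Centroid: x̄ = ΣA·x / ΣA = 16.2835 mm.
Transfer each piece to the centroidal y-axis using Ī + A·d² with d = x − 16.2835:
  vertical leg: d = -12.2835 mm → contributes +93730.1 mm⁴
  horizontal leg (remainder): d = 17.7165 mm → contributes +224 311 mm⁴
Total I = 318 041 mm⁴.

I_y ≈ 3.180 × 10⁵ mm⁴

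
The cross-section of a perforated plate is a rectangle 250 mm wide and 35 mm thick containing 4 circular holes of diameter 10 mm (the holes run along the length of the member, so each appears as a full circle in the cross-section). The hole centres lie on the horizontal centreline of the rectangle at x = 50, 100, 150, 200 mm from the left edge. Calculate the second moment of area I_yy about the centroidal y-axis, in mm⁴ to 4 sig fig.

Treat the section as a set of non-overlapping primitives; coordinates are from the bounding-box lower-left.
Plate: 250 × 35, A = 8 750 mm², x = 125 mm, Ī = 45 572 917 mm⁴.
Hole 1 (subtracted): ⌀10, A = 78.5398 mm², x = 50 mm, Ī = 490.874 mm⁴.
Hole 2 (subtracted): ⌀10, A = 78.5398 mm², x = 100 mm, Ī = 490.874 mm⁴.
Hole 3 (subtracted): ⌀10, A = 78.5398 mm², x = 150 mm, Ī = 490.874 mm⁴.
Hole 4 (subtracted): ⌀10, A = 78.5398 mm², x = 200 mm, Ī = 490.874 mm⁴.
By symmetry the centroid is at mid-width, x̄ = 125 mm.
Transfer each piece to the centroidal y-axis using Ī + A·d² with d = x − 125:
  plate: d = 0 mm → contributes +45 572 917 mm⁴
  hole 1: d = -75 mm → contributes −442 277 mm⁴
  hole 2: d = -25 mm → contributes −49578.3 mm⁴
  hole 3: d = 25 mm → contributes −49578.3 mm⁴
  hole 4: d = 75 mm → contributes −442 277 mm⁴
Total I = 44 589 205 mm⁴.

I_yy ≈ 4.459 × 10⁷ mm⁴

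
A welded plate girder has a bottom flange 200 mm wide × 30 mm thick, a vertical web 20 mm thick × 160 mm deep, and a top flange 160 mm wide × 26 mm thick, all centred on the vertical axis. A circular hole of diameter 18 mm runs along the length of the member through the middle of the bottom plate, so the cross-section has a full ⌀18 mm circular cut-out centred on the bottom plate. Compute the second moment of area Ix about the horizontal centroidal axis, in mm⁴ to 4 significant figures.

Break the section into simple shapes (no overlaps), measuring from the bottom-left corner of the bounding box.
Bottom plate: 200 × 30, A = 6 000 mm², y = 15 mm, Ī = 450 000 mm⁴.
Web plate: 20 × 160, A = 3 200 mm², y = 110 mm, Ī = 6 826 667 mm⁴.
Top plate: 160 × 26, A = 4 160 mm², y = 203 mm, Ī = 234 347 mm⁴.
Hole (subtracted): ⌀18, A = 254.469 mm², y = 15 mm, Ī = 5 153 mm⁴.
Centroid: ȳ = ΣA·y / ΣA = 97.8719 mm.
Transfer each piece to the horizontal centroidal axis using Ī + A·d² with d = y − 97.8719:
  bottom plate: d = -82.8719 mm → contributes +41 656 492 mm⁴
  web plate: d = 12.1281 mm → contributes +7 297 359 mm⁴
  top plate: d = 105.128 mm → contributes +46 210 340 mm⁴
  hole: d = -82.8719 mm → contributes −1 752 782 mm⁴
Total I = 93 411 408 mm⁴.

Ix ≈ 9.341 × 10⁷ mm⁴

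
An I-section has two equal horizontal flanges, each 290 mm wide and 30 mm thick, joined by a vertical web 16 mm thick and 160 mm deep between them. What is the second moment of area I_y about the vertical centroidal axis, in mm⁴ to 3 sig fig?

Decompose the section into non-overlapping parts with the origin at the bottom-left of its bounding rectangle.
Bottom flange: 290 × 30, A = 8 700 mm², x = 145 mm, Ī = 60 972 500 mm⁴.
Web: 16 × 160, A = 2 560 mm², x = 145 mm, Ī = 54 613 mm⁴.
Top flange: 290 × 30, A = 8 700 mm², x = 145 mm, Ī = 60 972 500 mm⁴.
By symmetry the centroid is at mid-width, x̄ = 145 mm.
All pieces are centred on the vertical centroidal axis, so I = ΣĪ = 121 999 613 mm⁴.

I_y ≈ 1.22 × 10⁸ mm⁴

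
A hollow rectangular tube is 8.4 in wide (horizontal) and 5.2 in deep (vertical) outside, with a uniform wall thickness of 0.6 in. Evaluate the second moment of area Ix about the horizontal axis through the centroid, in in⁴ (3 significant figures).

Treat the section as a set of non-overlapping primitives; coordinates are from the bounding-box lower-left.
Outer rectangle: 8.4 × 5.2, A = 43.68 in², y = 2.6 in, Ī = 98.426 in⁴.
Inner void (subtracted): 7.2 × 4, A = 28.8 in², y = 2.6 in, Ī = 38.4 in⁴.
By symmetry the centroid is at mid-height, ȳ = 2.6 in.
All pieces are centred on the horizontal axis through the centroid, so I = ΣĪ (holes subtracted) = 60.026 in⁴.

Ix ≈ 60.0 in⁴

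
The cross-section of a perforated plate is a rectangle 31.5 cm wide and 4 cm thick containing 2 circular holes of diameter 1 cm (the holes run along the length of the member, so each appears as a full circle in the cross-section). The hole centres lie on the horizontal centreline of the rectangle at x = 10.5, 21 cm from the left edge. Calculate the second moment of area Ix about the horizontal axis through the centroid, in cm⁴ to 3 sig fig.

Treat the section as a set of non-overlapping primitives; coordinates are from the bounding-box lower-left.
Plate: 31.5 × 4, A = 126 cm², y = 2 cm, Ī = 168 cm⁴.
Hole 1 (subtracted): ⌀1, A = 0.7854 cm², y = 2 cm, Ī = 0.049087 cm⁴.
Hole 2 (subtracted): ⌀1, A = 0.7854 cm², y = 2 cm, Ī = 0.049087 cm⁴.
By symmetry the centroid is at mid-height, ȳ = 2 cm.
All pieces are centred on the horizontal axis through the centroid, so I = ΣĪ (holes subtracted) = 167.9 cm⁴.

Ix ≈ 168 cm⁴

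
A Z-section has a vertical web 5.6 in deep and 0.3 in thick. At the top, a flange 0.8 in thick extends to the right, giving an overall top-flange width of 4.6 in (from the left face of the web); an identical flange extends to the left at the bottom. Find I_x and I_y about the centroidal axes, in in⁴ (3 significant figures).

I_x ≈ 44.4 in⁴, I_y ≈ 47.0 in⁴

Treat the section as a set of non-overlapping primitives; coordinates are from the bounding-box lower-left.
Web: 0.3 × 5.6, A = 1.68 in², y = 2.8 in, Ī = 4.3904 in⁴.
Top flange (beyond web): 4.3 × 0.8, A = 3.44 in², y = 5.2 in, Ī = 0.18347 in⁴.
Bottom flange (beyond web): 4.3 × 0.8, A = 3.44 in², y = 0.4 in, Ī = 0.18347 in⁴.
Centroid: ȳ = ΣA·y / ΣA = 2.8 in.
Transfer each piece to the centroidal x-axis using Ī + A·d² with d = y − 2.8:
  web: d = 0 in → contributes +4.3904 in⁴
  top flange (beyond web): d = 2.4 in → contributes +19.998 in⁴
  bottom flange (beyond web): d = -2.4 in → contributes +19.998 in⁴
Total I = 44.386 in⁴.
For the y-axis: x̄ = 4.45 in.
Repeating about the centroidal y-axis gives I_y = 47.009 in⁴.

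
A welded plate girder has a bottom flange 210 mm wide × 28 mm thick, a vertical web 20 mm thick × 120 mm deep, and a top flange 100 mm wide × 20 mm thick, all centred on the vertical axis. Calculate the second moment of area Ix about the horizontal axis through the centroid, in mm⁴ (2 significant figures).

Ix ≈ 3.7 × 10⁷ mm⁴

Decompose the section into non-overlapping parts with the origin at the bottom-left of its bounding rectangle.
Bottom plate: 210 × 28, A = 5 880 mm², y = 14 mm, Ī = 384 160 mm⁴.
Web plate: 20 × 120, A = 2 400 mm², y = 88 mm, Ī = 2 880 000 mm⁴.
Top plate: 100 × 20, A = 2 000 mm², y = 158 mm, Ī = 66 667 mm⁴.
Centroid: ȳ = ΣA·y / ΣA = 59.29 mm.
Transfer each piece to the horizontal axis through the centroid using Ī + A·d² with d = y − 59.29:
  bottom plate: d = -45.29 mm → contributes +12 446 097 mm⁴
  web plate: d = 28.71 mm → contributes +4 857 982 mm⁴
  top plate: d = 98.71 mm → contributes +19 553 273 mm⁴
Total I = 36 857 351 mm⁴.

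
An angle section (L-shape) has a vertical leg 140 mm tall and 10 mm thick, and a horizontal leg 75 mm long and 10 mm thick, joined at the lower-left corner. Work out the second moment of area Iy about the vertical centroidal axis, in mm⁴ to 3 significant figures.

Iy ≈ 8.65 × 10⁵ mm⁴

Break the section into simple shapes (no overlaps), measuring from the bottom-left corner of the bounding box.
Vertical leg: 10 × 140, A = 1 400 mm², x = 5 mm, Ī = 11 667 mm⁴.
Horizontal leg (remainder): 65 × 10, A = 650 mm², x = 42.5 mm, Ī = 228 854 mm⁴.
Centroid: x̄ = ΣA·x / ΣA = 16.89 mm.
Transfer each piece to the vertical centroidal axis using Ī + A·d² with d = x − 16.89:
  vertical leg: d = -11.89 mm → contributes +209 596 mm⁴
  horizontal leg (remainder): d = 25.61 mm → contributes +655 163 mm⁴
Total I = 864 759 mm⁴.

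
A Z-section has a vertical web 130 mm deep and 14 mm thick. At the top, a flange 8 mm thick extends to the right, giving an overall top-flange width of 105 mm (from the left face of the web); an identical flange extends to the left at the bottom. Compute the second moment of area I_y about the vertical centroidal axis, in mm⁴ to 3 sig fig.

I_y ≈ 5.05 × 10⁶ mm⁴

Break the section into simple shapes (no overlaps), measuring from the bottom-left corner of the bounding box.
Web: 14 × 130, A = 1 820 mm², x = 98 mm, Ī = 29 727 mm⁴.
Top flange (beyond web): 91 × 8, A = 728 mm², x = 150.5 mm, Ī = 502 381 mm⁴.
Bottom flange (beyond web): 91 × 8, A = 728 mm², x = 45.5 mm, Ī = 502 381 mm⁴.
Centroid: x̄ = ΣA·x / ΣA = 98 mm.
Transfer each piece to the vertical centroidal axis using Ī + A·d² with d = x − 98:
  web: d = 0 mm → contributes +29 727 mm⁴
  top flange (beyond web): d = 52.5 mm → contributes +2 508 931 mm⁴
  bottom flange (beyond web): d = -52.5 mm → contributes +2 508 931 mm⁴
Total I = 5 047 588 mm⁴.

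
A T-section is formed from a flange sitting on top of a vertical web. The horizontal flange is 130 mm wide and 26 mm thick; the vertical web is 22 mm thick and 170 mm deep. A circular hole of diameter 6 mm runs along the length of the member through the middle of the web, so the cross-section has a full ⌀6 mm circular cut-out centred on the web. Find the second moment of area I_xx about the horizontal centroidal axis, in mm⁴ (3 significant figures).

Treat the section as a set of non-overlapping primitives; coordinates are from the bounding-box lower-left.
Flange: 130 × 26, A = 3 380 mm², y = 183 mm, Ī = 190 407 mm⁴.
Web: 22 × 170, A = 3 740 mm², y = 85 mm, Ī = 9 007 167 mm⁴.
Hole (subtracted): ⌀6, A = 28.274 mm², y = 85 mm, Ī = 63.617 mm⁴.
Centroid: ȳ = ΣA·y / ΣA = 131.71 mm.
Transfer each piece to the horizontal centroidal axis using Ī + A·d² with d = y − 131.71:
  flange: d = 51.292 mm → contributes +9 082 761 mm⁴
  web: d = -46.708 mm → contributes +17 166 474 mm⁴
  hole: d = -46.708 mm → contributes −61 748 mm⁴
Total I = 26 187 487 mm⁴.

I_xx ≈ 2.62 × 10⁷ mm⁴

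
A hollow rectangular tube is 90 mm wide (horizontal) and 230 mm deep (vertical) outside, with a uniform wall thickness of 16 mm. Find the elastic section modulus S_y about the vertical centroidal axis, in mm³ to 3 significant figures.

S_y ≈ 2.39 × 10⁵ mm³

Treat the section as a set of non-overlapping primitives; coordinates are from the bounding-box lower-left.
Outer rectangle: 90 × 230, A = 20 700 mm², x = 45 mm, Ī = 13 972 500 mm⁴.
Inner void (subtracted): 58 × 198, A = 11 484 mm², x = 45 mm, Ī = 3 219 348 mm⁴.
By symmetry the centroid is at mid-width, x̄ = 45 mm.
All pieces are centred on the vertical centroidal axis, so I = ΣĪ (holes subtracted) = 10 753 152 mm⁴.
Extreme fibre distance c = 45 mm; S = I/c = 238 959 mm³.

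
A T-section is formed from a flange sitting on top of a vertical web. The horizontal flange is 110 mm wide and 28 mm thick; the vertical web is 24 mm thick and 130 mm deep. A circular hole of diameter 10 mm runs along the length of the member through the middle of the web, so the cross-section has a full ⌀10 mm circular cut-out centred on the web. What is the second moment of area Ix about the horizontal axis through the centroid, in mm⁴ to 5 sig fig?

Ix ≈ 1.4145 × 10⁷ mm⁴

Split into non-overlapping primitives; take the origin at the lower-left of the bounding box.
Flange: 110 × 28, A = 3 080 mm², y = 144 mm, Ī = 201226.7 mm⁴.
Web: 24 × 130, A = 3 120 mm², y = 65 mm, Ī = 4 394 000 mm⁴.
Hole (subtracted): ⌀10, A = 78.53982 mm², y = 65 mm, Ī = 490.8739 mm⁴.
Centroid: ȳ = ΣA·y / ΣA = 104.7487 mm.
Transfer each piece to the horizontal axis through the centroid using Ī + A·d² with d = y − 104.7487:
  flange: d = 39.25131 mm → contributes +4 946 477 mm⁴
  web: d = -39.74869 mm → contributes +9 323 469 mm⁴
  hole: d = -39.74869 mm → contributes −124580.5 mm⁴
Total I = 14 145 365 mm⁴.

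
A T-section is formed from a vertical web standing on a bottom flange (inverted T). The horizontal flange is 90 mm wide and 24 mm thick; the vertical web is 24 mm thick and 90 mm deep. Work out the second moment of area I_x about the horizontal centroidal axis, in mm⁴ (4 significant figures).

I_x ≈ 5.071 × 10⁶ mm⁴

Break the section into simple shapes (no overlaps), measuring from the bottom-left corner of the bounding box.
Flange: 90 × 24, A = 2 160 mm², y = 12 mm, Ī = 103 680 mm⁴.
Web: 24 × 90, A = 2 160 mm², y = 69 mm, Ī = 1 458 000 mm⁴.
Centroid: ȳ = ΣA·y / ΣA = 40.5 mm.
Transfer each piece to the horizontal centroidal axis using Ī + A·d² with d = y − 40.5:
  flange: d = -28.5 mm → contributes +1 858 140 mm⁴
  web: d = 28.5 mm → contributes +3 212 460 mm⁴
Total I = 5 070 600 mm⁴.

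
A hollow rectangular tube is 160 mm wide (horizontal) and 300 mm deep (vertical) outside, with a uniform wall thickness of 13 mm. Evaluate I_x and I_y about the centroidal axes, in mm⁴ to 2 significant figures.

Split into non-overlapping primitives; take the origin at the lower-left of the bounding box.
Outer rectangle: 160 × 300, A = 48 000 mm², y = 150 mm, Ī = 360 000 000 mm⁴.
Inner void (subtracted): 134 × 274, A = 36 716 mm², y = 150 mm, Ī = 229 707 535 mm⁴.
By symmetry the centroid is at mid-height, ȳ = 150 mm.
All pieces are centred on the centroidal x-axis, so I = ΣĪ (holes subtracted) = 130 292 465 mm⁴.
Repeating about the centroidal y-axis gives I_y = 47 460 625 mm⁴.

I_x ≈ 1.3 × 10⁸ mm⁴, I_y ≈ 4.7 × 10⁷ mm⁴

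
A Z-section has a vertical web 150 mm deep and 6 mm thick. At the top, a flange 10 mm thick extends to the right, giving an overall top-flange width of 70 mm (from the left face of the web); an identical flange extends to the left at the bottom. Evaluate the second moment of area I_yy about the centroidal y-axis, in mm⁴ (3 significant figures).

I_yy ≈ 2.01 × 10⁶ mm⁴

Break the section into simple shapes (no overlaps), measuring from the bottom-left corner of the bounding box.
Web: 6 × 150, A = 900 mm², x = 67 mm, Ī = 2 700 mm⁴.
Top flange (beyond web): 64 × 10, A = 640 mm², x = 102 mm, Ī = 218 453 mm⁴.
Bottom flange (beyond web): 64 × 10, A = 640 mm², x = 32 mm, Ī = 218 453 mm⁴.
Centroid: x̄ = ΣA·x / ΣA = 67 mm.
Transfer each piece to the centroidal y-axis using Ī + A·d² with d = x − 67:
  web: d = 0 mm → contributes +2 700 mm⁴
  top flange (beyond web): d = 35 mm → contributes +1 002 453 mm⁴
  bottom flange (beyond web): d = -35 mm → contributes +1 002 453 mm⁴
Total I = 2 007 607 mm⁴.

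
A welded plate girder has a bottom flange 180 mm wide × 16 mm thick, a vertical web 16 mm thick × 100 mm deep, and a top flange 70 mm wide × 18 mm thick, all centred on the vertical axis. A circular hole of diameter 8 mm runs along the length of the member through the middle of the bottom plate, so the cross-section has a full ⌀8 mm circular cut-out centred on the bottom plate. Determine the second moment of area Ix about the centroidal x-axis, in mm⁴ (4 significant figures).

Split into non-overlapping primitives; take the origin at the lower-left of the bounding box.
Bottom plate: 180 × 16, A = 2 880 mm², y = 8 mm, Ī = 61 440 mm⁴.
Web plate: 16 × 100, A = 1 600 mm², y = 66 mm, Ī = 1 333 333 mm⁴.
Top plate: 70 × 18, A = 1 260 mm², y = 125 mm, Ī = 34 020 mm⁴.
Hole (subtracted): ⌀8, A = 50.2655 mm², y = 8 mm, Ī = 201.062 mm⁴.
Centroid: ȳ = ΣA·y / ΣA = 50.2199 mm.
Transfer each piece to the centroidal x-axis using Ī + A·d² with d = y − 50.2199:
  bottom plate: d = -42.2199 mm → contributes +5 195 097 mm⁴
  web plate: d = 15.7801 mm → contributes +1 731 752 mm⁴
  top plate: d = 74.7801 mm → contributes +7 080 021 mm⁴
  hole: d = -42.2199 mm → contributes −89800.3 mm⁴
Total I = 13 917 069 mm⁴.

Ix ≈ 1.392 × 10⁷ mm⁴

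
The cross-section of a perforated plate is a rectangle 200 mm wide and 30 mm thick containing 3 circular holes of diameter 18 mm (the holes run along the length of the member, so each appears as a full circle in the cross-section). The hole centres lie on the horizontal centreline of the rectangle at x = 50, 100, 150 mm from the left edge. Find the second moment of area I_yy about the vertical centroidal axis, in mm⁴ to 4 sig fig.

I_yy ≈ 1.871 × 10⁷ mm⁴

Split into non-overlapping primitives; take the origin at the lower-left of the bounding box.
Plate: 200 × 30, A = 6 000 mm², x = 100 mm, Ī = 20 000 000 mm⁴.
Hole 1 (subtracted): ⌀18, A = 254.469 mm², x = 50 mm, Ī = 5 153 mm⁴.
Hole 2 (subtracted): ⌀18, A = 254.469 mm², x = 100 mm, Ī = 5 153 mm⁴.
Hole 3 (subtracted): ⌀18, A = 254.469 mm², x = 150 mm, Ī = 5 153 mm⁴.
By symmetry the centroid is at mid-width, x̄ = 100 mm.
Transfer each piece to the vertical centroidal axis using Ī + A·d² with d = x − 100:
  plate: d = 0 mm → contributes +20 000 000 mm⁴
  hole 1: d = -50 mm → contributes −641 326 mm⁴
  hole 2: d = 0 mm → contributes −5 153 mm⁴
  hole 3: d = 50 mm → contributes −641 326 mm⁴
Total I = 18 712 196 mm⁴.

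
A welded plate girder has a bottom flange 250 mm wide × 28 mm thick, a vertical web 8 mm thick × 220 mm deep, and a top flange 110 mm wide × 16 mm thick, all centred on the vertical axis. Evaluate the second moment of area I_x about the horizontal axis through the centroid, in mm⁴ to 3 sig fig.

I_x ≈ 9.83 × 10⁷ mm⁴

Break the section into simple shapes (no overlaps), measuring from the bottom-left corner of the bounding box.
Bottom plate: 250 × 28, A = 7 000 mm², y = 14 mm, Ī = 457 333 mm⁴.
Web plate: 8 × 220, A = 1 760 mm², y = 138 mm, Ī = 7 098 667 mm⁴.
Top plate: 110 × 16, A = 1 760 mm², y = 256 mm, Ī = 37 547 mm⁴.
Centroid: ȳ = ΣA·y / ΣA = 75.232 mm.
Transfer each piece to the horizontal axis through the centroid using Ī + A·d² with d = y − 75.232:
  bottom plate: d = -61.232 mm → contributes +26 702 786 mm⁴
  web plate: d = 62.768 mm → contributes +14 032 767 mm⁴
  top plate: d = 180.77 mm → contributes +57 549 228 mm⁴
Total I = 98 284 781 mm⁴.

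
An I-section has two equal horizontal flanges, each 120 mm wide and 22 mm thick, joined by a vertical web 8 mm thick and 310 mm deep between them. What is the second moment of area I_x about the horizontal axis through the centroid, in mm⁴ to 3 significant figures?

I_x ≈ 1.66 × 10⁸ mm⁴

Split into non-overlapping primitives; take the origin at the lower-left of the bounding box.
Bottom flange: 120 × 22, A = 2 640 mm², y = 11 mm, Ī = 106 480 mm⁴.
Web: 8 × 310, A = 2 480 mm², y = 177 mm, Ī = 19 860 667 mm⁴.
Top flange: 120 × 22, A = 2 640 mm², y = 343 mm, Ī = 106 480 mm⁴.
By symmetry the centroid is at mid-height, ȳ = 177 mm.
Transfer each piece to the horizontal axis through the centroid using Ī + A·d² with d = y − 177:
  bottom flange: d = -166 mm → contributes +72 854 320 mm⁴
  web: d = 0 mm → contributes +19 860 667 mm⁴
  top flange: d = 166 mm → contributes +72 854 320 mm⁴
Total I = 165 569 307 mm⁴.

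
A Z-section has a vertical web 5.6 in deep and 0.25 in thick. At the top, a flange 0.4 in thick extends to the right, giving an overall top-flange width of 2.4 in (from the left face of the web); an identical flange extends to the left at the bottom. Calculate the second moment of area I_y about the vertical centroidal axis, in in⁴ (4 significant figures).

Treat the section as a set of non-overlapping primitives; coordinates are from the bounding-box lower-left.
Web: 0.25 × 5.6, A = 1.4 in², x = 2.275 in, Ī = 0.00729167 in⁴.
Top flange (beyond web): 2.15 × 0.4, A = 0.86 in², x = 3.475 in, Ī = 0.331279 in⁴.
Bottom flange (beyond web): 2.15 × 0.4, A = 0.86 in², x = 1.075 in, Ī = 0.331279 in⁴.
Centroid: x̄ = ΣA·x / ΣA = 2.275 in.
Transfer each piece to the vertical centroidal axis using Ī + A·d² with d = x − 2.275:
  web: d = 0 in → contributes +0.00729167 in⁴
  top flange (beyond web): d = 1.2 in → contributes +1.56968 in⁴
  bottom flange (beyond web): d = -1.2 in → contributes +1.56968 in⁴
Total I = 3.14665 in⁴.

I_y ≈ 3.147 in⁴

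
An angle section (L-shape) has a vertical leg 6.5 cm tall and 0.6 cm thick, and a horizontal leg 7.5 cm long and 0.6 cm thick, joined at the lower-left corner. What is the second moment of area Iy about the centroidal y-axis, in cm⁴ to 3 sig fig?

Iy ≈ 44.8 cm⁴

Decompose the section into non-overlapping parts with the origin at the bottom-left of its bounding rectangle.
Vertical leg: 0.6 × 6.5, A = 3.9 cm², x = 0.3 cm, Ī = 0.117 cm⁴.
Horizontal leg (remainder): 6.9 × 0.6, A = 4.14 cm², x = 4.05 cm, Ī = 16.425 cm⁴.
Centroid: x̄ = ΣA·x / ΣA = 2.231 cm.
Transfer each piece to the centroidal y-axis using Ī + A·d² with d = x − 2.231:
  vertical leg: d = -1.931 cm → contributes +14.659 cm⁴
  horizontal leg (remainder): d = 1.819 cm → contributes +30.124 cm⁴
Total I = 44.783 cm⁴.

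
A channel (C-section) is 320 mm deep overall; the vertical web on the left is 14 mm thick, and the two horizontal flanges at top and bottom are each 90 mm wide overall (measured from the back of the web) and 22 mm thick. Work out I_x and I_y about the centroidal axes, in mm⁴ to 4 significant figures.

Treat the section as a set of non-overlapping primitives; coordinates are from the bounding-box lower-left.
Web: 14 × 320, A = 4 480 mm², y = 160 mm, Ī = 38 229 333 mm⁴.
Top flange (beyond web): 76 × 22, A = 1 672 mm², y = 309 mm, Ī = 67437.3 mm⁴.
Bottom flange (beyond web): 76 × 22, A = 1 672 mm², y = 11 mm, Ī = 67437.3 mm⁴.
By symmetry the centroid is at mid-height, ȳ = 160 mm.
Transfer each piece to the centroidal x-axis using Ī + A·d² with d = y − 160:
  web: d = 0 mm → contributes +38 229 333 mm⁴
  top flange (beyond web): d = 149 mm → contributes +37 187 509 mm⁴
  bottom flange (beyond web): d = -149 mm → contributes +37 187 509 mm⁴
Total I = 112 604 352 mm⁴.
For the y-axis: x̄ = 26.2331 mm.
Repeating about the centroidal y-axis gives I_y = 5 560 151 mm⁴.

I_x ≈ 1.126 × 10⁸ mm⁴, I_y ≈ 5.560 × 10⁶ mm⁴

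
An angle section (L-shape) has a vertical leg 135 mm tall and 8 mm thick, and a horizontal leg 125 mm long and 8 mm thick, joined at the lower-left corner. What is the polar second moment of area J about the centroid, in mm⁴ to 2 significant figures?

J ≈ 6.7 × 10⁶ mm⁴

Split into non-overlapping primitives; take the origin at the lower-left of the bounding box.
Vertical leg: 8 × 135, A = 1 080 mm², y = 67.5 mm, Ī = 1 640 250 mm⁴.
Horizontal leg (remainder): 117 × 8, A = 936 mm², y = 4 mm, Ī = 4 992 mm⁴.
Centroid: ȳ = ΣA·y / ΣA = 38.02 mm.
Transfer each piece to the centroidal x-axis using Ī + A·d² with d = y − 38.02:
  vertical leg: d = 29.48 mm → contributes +2 578 982 mm⁴
  horizontal leg (remainder): d = -34.02 mm → contributes +1 088 145 mm⁴
Total I = 3 667 127 mm⁴.
For the y-axis: x̄ = 33.02 mm.
Repeating about the centroidal y-axis gives I_y = 3 032 207 mm⁴.
Polar second moment: J = I_x + I_y = 6 699 335 mm⁴.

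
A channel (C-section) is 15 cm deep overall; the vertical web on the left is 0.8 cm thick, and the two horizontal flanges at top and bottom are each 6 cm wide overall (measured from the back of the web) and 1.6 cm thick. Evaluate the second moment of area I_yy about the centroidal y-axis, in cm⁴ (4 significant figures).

Break the section into simple shapes (no overlaps), measuring from the bottom-left corner of the bounding box.
Web: 0.8 × 15, A = 12 cm², x = 0.4 cm, Ī = 0.64 cm⁴.
Top flange (beyond web): 5.2 × 1.6, A = 8.32 cm², x = 3.4 cm, Ī = 18.7477 cm⁴.
Bottom flange (beyond web): 5.2 × 1.6, A = 8.32 cm², x = 3.4 cm, Ī = 18.7477 cm⁴.
Centroid: x̄ = ΣA·x / ΣA = 2.14302 cm.
Transfer each piece to the centroidal y-axis using Ī + A·d² with d = x − 2.14302:
  web: d = -1.74302 cm → contributes +37.0973 cm⁴
  top flange (beyond web): d = 1.25698 cm → contributes +31.8934 cm⁴
  bottom flange (beyond web): d = 1.25698 cm → contributes +31.8934 cm⁴
Total I = 100.884 cm⁴.

I_yy ≈ 100.9 cm⁴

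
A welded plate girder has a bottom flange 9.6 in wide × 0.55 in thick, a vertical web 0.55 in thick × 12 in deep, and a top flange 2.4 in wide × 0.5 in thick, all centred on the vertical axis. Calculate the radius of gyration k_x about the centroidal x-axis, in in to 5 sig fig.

Break the section into simple shapes (no overlaps), measuring from the bottom-left corner of the bounding box.
Bottom plate: 9.6 × 0.55, A = 5.28 in², y = 0.275 in, Ī = 0.1331 in⁴.
Web plate: 0.55 × 12, A = 6.6 in², y = 6.55 in, Ī = 79.2 in⁴.
Top plate: 2.4 × 0.5, A = 1.2 in², y = 12.8 in, Ī = 0.025 in⁴.
Centroid: ȳ = ΣA·y / ΣA = 4.590367 in.
Transfer each piece to the centroidal x-axis using Ī + A·d² with d = y − 4.590367:
  bottom plate: d = -4.315367 in → contributes +98.45933 in⁴
  web plate: d = 1.959633 in → contributes +104.5451 in⁴
  top plate: d = 8.209633 in → contributes +80.90269 in⁴
Total I = 283.9071 in⁴.
Radius of gyration: k = √(I/A) = √(283.9071 / 13.08) = 4.658909 in.

k_x ≈ 4.6589 in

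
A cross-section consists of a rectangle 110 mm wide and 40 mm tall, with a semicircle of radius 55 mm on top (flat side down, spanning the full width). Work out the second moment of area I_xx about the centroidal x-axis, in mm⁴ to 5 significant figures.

I_xx ≈ 5.8827 × 10⁶ mm⁴

Break the section into simple shapes (no overlaps), measuring from the bottom-left corner of the bounding box.
Rectangular body: 110 × 40, A = 4 400 mm², y = 20 mm, Ī = 586666.7 mm⁴.
Semicircular cap: semicircle r = 55, A = 4751.659 mm², y = 63.34272 mm, Ī = 1 004 345 mm⁴.
Centroid: ȳ = ΣA·y / ΣA = 42.5041 mm.
Transfer each piece to the centroidal x-axis using Ī + A·d² with d = y − 42.5041:
  rectangular body: d = -22.5041 mm → contributes +2 814 978 mm⁴
  semicircular cap: d = 20.83863 mm → contributes +3 067 745 mm⁴
Total I = 5 882 723 mm⁴.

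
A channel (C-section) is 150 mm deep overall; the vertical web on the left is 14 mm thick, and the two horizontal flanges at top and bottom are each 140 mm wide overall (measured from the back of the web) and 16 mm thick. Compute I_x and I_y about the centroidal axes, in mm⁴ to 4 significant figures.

I_x ≈ 2.212 × 10⁷ mm⁴, I_y ≈ 1.213 × 10⁷ mm⁴

Split into non-overlapping primitives; take the origin at the lower-left of the bounding box.
Web: 14 × 150, A = 2 100 mm², y = 75 mm, Ī = 3 937 500 mm⁴.
Top flange (beyond web): 126 × 16, A = 2 016 mm², y = 142 mm, Ī = 43 008 mm⁴.
Bottom flange (beyond web): 126 × 16, A = 2 016 mm², y = 8 mm, Ī = 43 008 mm⁴.
By symmetry the centroid is at mid-height, ȳ = 75 mm.
Transfer each piece to the centroidal x-axis using Ī + A·d² with d = y − 75:
  web: d = 0 mm → contributes +3 937 500 mm⁴
  top flange (beyond web): d = 67 mm → contributes +9 092 832 mm⁴
  bottom flange (beyond web): d = -67 mm → contributes +9 092 832 mm⁴
Total I = 22 123 164 mm⁴.
For the y-axis: x̄ = 53.0274 mm.
Repeating about the centroidal y-axis gives I_y = 12 134 663 mm⁴.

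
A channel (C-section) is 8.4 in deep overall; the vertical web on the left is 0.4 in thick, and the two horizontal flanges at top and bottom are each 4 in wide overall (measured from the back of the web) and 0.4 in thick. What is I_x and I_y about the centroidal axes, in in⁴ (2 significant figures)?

I_x ≈ 66 in⁴, I_y ≈ 9.4 in⁴

Treat the section as a set of non-overlapping primitives; coordinates are from the bounding-box lower-left.
Web: 0.4 × 8.4, A = 3.36 in², y = 4.2 in, Ī = 19.76 in⁴.
Top flange (beyond web): 3.6 × 0.4, A = 1.44 in², y = 8.2 in, Ī = 0.0192 in⁴.
Bottom flange (beyond web): 3.6 × 0.4, A = 1.44 in², y = 0.2 in, Ī = 0.0192 in⁴.
By symmetry the centroid is at mid-height, ȳ = 4.2 in.
Transfer each piece to the centroidal x-axis using Ī + A·d² with d = y − 4.2:
  web: d = 0 in → contributes +19.76 in⁴
  top flange (beyond web): d = 4 in → contributes +23.06 in⁴
  bottom flange (beyond web): d = -4 in → contributes +23.06 in⁴
Total I = 65.88 in⁴.
For the y-axis: x̄ = 1.123 in.
Repeating about the centroidal y-axis gives I_y = 9.358 in⁴.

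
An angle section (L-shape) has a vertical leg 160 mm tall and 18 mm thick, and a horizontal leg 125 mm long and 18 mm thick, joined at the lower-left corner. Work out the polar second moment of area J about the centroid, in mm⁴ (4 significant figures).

Split into non-overlapping primitives; take the origin at the lower-left of the bounding box.
Vertical leg: 18 × 160, A = 2 880 mm², y = 80 mm, Ī = 6 144 000 mm⁴.
Horizontal leg (remainder): 107 × 18, A = 1 926 mm², y = 9 mm, Ī = 52 002 mm⁴.
Centroid: ȳ = ΣA·y / ΣA = 51.5468 mm.
Transfer each piece to the centroidal x-axis using Ī + A·d² with d = y − 51.5468:
  vertical leg: d = 28.4532 mm → contributes +8 475 601 mm⁴
  horizontal leg (remainder): d = -42.5468 mm → contributes +3 538 508 mm⁴
Total I = 12 014 109 mm⁴.
For the y-axis: x̄ = 34.0468 mm.
Repeating about the centroidal y-axis gives I_y = 6 423 751 mm⁴.
Polar second moment: J = I_x + I_y = 18 437 860 mm⁴.

J ≈ 1.844 × 10⁷ mm⁴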